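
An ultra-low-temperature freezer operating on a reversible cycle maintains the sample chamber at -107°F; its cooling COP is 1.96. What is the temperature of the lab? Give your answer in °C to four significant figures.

COP_R = T_C/(T_H − T_C) gives T_H − T_C = T_C/COP.
With T_C = 195.93 K, T_H = 195.93 × (1 + 1/1.96) = 295.89 K.
Converting, 295.89 K = 22.74°C.

22.74 °C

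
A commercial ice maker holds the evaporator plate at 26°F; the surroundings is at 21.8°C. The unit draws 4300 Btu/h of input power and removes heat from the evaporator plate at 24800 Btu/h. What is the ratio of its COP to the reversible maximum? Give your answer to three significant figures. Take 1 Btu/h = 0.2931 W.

COP_actual = Q̇_C/Ẇ = 24800/4300 = 5.767.
In absolute terms T_C = 269.82 K and T_H = 294.95 K, so ΔT = 25.13 K.
COP_Carnot = T_C/ΔT = 269.82/25.13 = 10.74.
η_II = COP_actual/COP_Carnot = 5.767/10.74 = 0.5372.

0.537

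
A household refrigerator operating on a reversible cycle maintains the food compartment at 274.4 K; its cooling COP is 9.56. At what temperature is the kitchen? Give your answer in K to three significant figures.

303 K

COP_R = T_C/(T_H − T_C) gives T_H − T_C = T_C/COP.
With T_C = 274.40 K, T_H = 274.40 × (1 + 1/9.56) = 303.10 K.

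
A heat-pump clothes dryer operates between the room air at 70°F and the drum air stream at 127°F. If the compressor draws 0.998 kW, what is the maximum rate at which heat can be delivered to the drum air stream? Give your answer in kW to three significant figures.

10.3 kW

In absolute terms T_C = 294.26 K and T_H = 325.93 K, so ΔT = 31.67 K.
COP_Carnot = T_H/ΔT = 325.93/31.67 = 10.29.
Q̇_max = COP_Carnot × Ẇ = 10.29 × 0.9980 kW = 10.27 kW.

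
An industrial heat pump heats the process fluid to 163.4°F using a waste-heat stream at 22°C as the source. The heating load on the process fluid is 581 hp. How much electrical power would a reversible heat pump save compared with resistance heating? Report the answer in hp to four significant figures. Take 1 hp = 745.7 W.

495.4 hp

In absolute terms T_C = 295.15 K and T_H = 346.15 K, so ΔT = 51.00 K.
COP_Carnot = T_H/ΔT = 346.15/51.00 = 6.787.
Resistance heating needs Ẇ_res = Q̇_H = 581.0 hp; the reversible heat pump needs only Ẇ_hp = Q̇_H/COP = 85.60 hp.
Saving = 581.0 − 85.60 = 495.4 hp.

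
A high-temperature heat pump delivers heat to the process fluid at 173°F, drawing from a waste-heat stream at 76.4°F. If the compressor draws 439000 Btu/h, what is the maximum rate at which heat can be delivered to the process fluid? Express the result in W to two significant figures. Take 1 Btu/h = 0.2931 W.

In absolute terms T_C = 297.82 K and T_H = 351.48 K, so ΔT = 53.67 K.
COP_Carnot = T_H/ΔT = 351.48/53.67 = 6.549.
Q̇_max = COP_Carnot × Ẇ = 6.549 × 439000 Btu/h = 2875000 Btu/h = 842700 W.

840000 W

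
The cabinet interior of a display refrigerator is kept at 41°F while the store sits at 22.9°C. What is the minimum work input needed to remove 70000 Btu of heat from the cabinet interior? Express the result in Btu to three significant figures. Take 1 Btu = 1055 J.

4500 Btu

In absolute terms T_C = 278.15 K and T_H = 296.05 K, so ΔT = 17.90 K.
The reversible limit is COP_R = T_C/ΔT = 15.54, so W_min = Q_C/COP = Q_C·ΔT/T_C.
W_min = 70000 × 17.90/278.15 = 4505 Btu.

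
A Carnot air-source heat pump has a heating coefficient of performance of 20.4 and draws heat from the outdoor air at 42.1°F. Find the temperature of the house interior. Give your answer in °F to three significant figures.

68.0 °F

COP_HP = T_H/(T_H − T_C) rearranges to T_H = COP·T_C/(COP − 1).
With T_C = 278.76 K, T_H = 20.4 × 278.76/19.40 = 293.13 K.
Converting, 293.13 K = 67.96°F.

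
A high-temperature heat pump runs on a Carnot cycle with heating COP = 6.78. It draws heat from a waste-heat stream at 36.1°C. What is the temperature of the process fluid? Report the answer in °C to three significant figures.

89.6 °C

COP_HP = T_H/(T_H − T_C) rearranges to T_H = COP·T_C/(COP − 1).
With T_C = 309.25 K, T_H = 6.78 × 309.25/5.780 = 362.75 K.
Converting, 362.75 K = 89.60°C.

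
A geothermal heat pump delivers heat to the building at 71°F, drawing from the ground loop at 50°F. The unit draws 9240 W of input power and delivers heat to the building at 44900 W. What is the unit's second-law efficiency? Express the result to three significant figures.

COP_actual = Q̇_H/Ẇ = 44900/9240 = 4.859.
In absolute terms T_C = 283.15 K and T_H = 294.82 K, so ΔT = 11.67 K.
COP_Carnot = T_H/ΔT = 294.82/11.67 = 25.27.
η_II = COP_actual/COP_Carnot = 4.859/25.27 = 0.1923.

0.192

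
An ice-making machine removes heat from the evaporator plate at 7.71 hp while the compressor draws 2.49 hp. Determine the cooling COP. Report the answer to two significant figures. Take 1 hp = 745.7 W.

The first law gives Q̇_H = Q̇_C + Ẇ, so the three rates are Q̇_C = 7.710, Q̇_H = 10.20, Ẇ = 2.490 hp.
COP_R = Q̇_C/Ẇ = 7.710/2.490 = 3.096.

3.1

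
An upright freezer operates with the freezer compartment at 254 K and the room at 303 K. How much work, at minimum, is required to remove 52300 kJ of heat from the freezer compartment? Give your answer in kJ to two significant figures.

10000 kJ

The reservoir spacing is ΔT = 303 − 254 = 49.00 K.
The reversible limit is COP_R = T_C/ΔT = 5.184, so W_min = Q_C/COP = Q_C·ΔT/T_C.
W_min = 52300 × 49.00/254.00 = 10090 kJ.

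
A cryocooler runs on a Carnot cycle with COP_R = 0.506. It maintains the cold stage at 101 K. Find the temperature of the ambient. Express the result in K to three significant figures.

COP_R = T_C/(T_H − T_C) gives T_H − T_C = T_C/COP.
With T_C = 101.00 K, T_H = 101.00 × (1 + 1/0.506) = 300.60 K.

301 K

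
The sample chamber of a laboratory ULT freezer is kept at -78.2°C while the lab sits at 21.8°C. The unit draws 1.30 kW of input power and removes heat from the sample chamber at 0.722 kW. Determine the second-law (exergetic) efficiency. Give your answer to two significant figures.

COP_actual = Q̇_C/Ẇ = 0.7220/1.300 = 0.5554.
In absolute terms T_C = 194.95 K and T_H = 294.95 K, so ΔT = 100.0 K.
COP_Carnot = T_C/ΔT = 194.95/100.0 = 1.950.
η_II = COP_actual/COP_Carnot = 0.5554/1.950 = 0.2849.

0.28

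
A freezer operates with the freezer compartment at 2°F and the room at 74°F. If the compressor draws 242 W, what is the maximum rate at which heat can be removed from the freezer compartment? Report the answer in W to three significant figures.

In absolute terms T_C = 256.48 K and T_H = 296.48 K, so ΔT = 40.00 K.
COP_Carnot = T_C/ΔT = 256.48/40.00 = 6.412.
Q̇_max = COP_Carnot × Ẇ = 6.412 × 242.0 W = 1552 W.

1550 W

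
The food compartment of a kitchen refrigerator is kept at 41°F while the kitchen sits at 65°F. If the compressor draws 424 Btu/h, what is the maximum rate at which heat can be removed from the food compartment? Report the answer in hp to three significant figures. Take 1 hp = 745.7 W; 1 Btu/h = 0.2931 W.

3.48 hp

In absolute terms T_C = 278.15 K and T_H = 291.48 K, so ΔT = 13.33 K.
COP_Carnot = T_C/ΔT = 278.15/13.33 = 20.86.
Q̇_max = COP_Carnot × Ẇ = 20.86 × 424.0 Btu/h = 8845 Btu/h = 3.477 hp.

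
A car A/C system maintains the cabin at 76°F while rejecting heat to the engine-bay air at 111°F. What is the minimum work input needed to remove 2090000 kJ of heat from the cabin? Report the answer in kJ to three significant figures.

In absolute terms T_C = 297.59 K and T_H = 317.04 K, so ΔT = 19.44 K.
The reversible limit is COP_R = T_C/ΔT = 15.30, so W_min = Q_C/COP = Q_C·ΔT/T_C.
W_min = 2090000 × 19.44/297.59 = 136600 kJ.

137000 kJ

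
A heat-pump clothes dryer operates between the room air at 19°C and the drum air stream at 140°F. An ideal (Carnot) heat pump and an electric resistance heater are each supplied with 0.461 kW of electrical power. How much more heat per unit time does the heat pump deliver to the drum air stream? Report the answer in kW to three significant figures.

3.28 kW

In absolute terms T_C = 292.15 K and T_H = 333.15 K, so ΔT = 41.00 K.
COP_Carnot = T_H/ΔT = 333.15/41.00 = 8.126.
The heat pump delivers Q̇_H = COP × Ẇ = 3.746 kW; the resistance heater delivers Ẇ = 0.4610 kW.
Extra = (COP − 1)·Ẇ = 3.285 kW.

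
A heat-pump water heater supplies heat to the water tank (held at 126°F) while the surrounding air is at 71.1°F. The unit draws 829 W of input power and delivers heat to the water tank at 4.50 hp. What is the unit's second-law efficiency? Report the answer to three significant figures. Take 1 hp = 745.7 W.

0.379

Converting, Q̇_H = 4.500 hp = 3356 W, so COP_actual = Q̇_H/Ẇ = 3356/829.0 = 4.048.
In absolute terms T_C = 294.87 K and T_H = 325.37 K, so ΔT = 30.50 K.
COP_Carnot = T_H/ΔT = 325.37/30.50 = 10.67.
η_II = COP_actual/COP_Carnot = 4.048/10.67 = 0.3794.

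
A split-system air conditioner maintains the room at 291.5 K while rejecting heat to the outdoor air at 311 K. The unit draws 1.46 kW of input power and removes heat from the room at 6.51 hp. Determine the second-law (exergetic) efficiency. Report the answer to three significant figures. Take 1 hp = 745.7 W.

0.222

Converting, Q̇_C = 6.510 hp = 4.855 kW, so COP_actual = Q̇_C/Ẇ = 4.855/1.460 = 3.325.
The reservoir spacing is ΔT = 311 − 291.5 = 19.50 K.
COP_Carnot = T_C/ΔT = 291.50/19.50 = 14.95.
η_II = COP_actual/COP_Carnot = 3.325/14.95 = 0.2224.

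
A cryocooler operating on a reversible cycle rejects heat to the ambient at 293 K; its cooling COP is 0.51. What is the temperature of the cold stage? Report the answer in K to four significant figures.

For a Carnot refrigerator COP_R = T_C/(T_H − T_C), so T_C = COP·T_H/(1 + COP).
With T_H = 293.00 K, T_C = 0.51 × 293.00/1.510 = 98.96 K.

98.96 K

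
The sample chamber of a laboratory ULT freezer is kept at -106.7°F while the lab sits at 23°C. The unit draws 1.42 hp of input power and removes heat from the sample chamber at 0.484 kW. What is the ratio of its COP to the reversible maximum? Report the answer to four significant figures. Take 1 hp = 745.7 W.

Converting, Q̇_C = 0.4840 kW = 0.6491 hp, so COP_actual = Q̇_C/Ẇ = 0.6491/1.420 = 0.4571.
In absolute terms T_C = 196.09 K and T_H = 296.15 K, so ΔT = 100.1 K.
COP_Carnot = T_C/ΔT = 196.09/100.1 = 1.960.
η_II = COP_actual/COP_Carnot = 0.4571/1.960 = 0.2332.

0.2332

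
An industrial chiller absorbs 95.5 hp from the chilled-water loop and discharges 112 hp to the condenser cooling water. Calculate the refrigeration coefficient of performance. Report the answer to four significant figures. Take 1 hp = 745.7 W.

The first law gives Q̇_H = Q̇_C + Ẇ, so the three rates are Q̇_C = 95.50, Q̇_H = 112.0, Ẇ = 16.50 hp.
COP_R = Q̇_C/Ẇ = 95.50/16.50 = 5.788.

5.788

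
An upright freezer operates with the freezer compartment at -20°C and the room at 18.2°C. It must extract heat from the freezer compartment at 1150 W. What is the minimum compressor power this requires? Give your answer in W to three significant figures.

In absolute terms T_C = 253.15 K and T_H = 291.35 K, so ΔT = 38.20 K.
COP_Carnot = T_C/ΔT = 253.15/38.20 = 6.627.
Ẇ_min = Q̇/COP_Carnot = 1150/6.627 = 173.5 W.

174 W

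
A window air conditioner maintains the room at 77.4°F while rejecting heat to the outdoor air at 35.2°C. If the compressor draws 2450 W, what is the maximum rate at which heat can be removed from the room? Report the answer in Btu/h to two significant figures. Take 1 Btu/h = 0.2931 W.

250000 Btu/h

In absolute terms T_C = 298.37 K and T_H = 308.35 K, so ΔT = 9.978 K.
COP_Carnot = T_C/ΔT = 298.37/9.978 = 29.90.
Q̇_max = COP_Carnot × Ẇ = 29.90 × 2450 W = 73260 W = 250000 Btu/h.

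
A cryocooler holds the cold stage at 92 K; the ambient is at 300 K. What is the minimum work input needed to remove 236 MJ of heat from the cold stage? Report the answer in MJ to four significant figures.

533.6 MJ

The reservoir spacing is ΔT = 300 − 92 = 208.0 K.
The reversible limit is COP_R = T_C/ΔT = 0.4423, so W_min = Q_C/COP = Q_C·ΔT/T_C.
W_min = 236.0 × 208.0/92.00 = 533.6 MJ.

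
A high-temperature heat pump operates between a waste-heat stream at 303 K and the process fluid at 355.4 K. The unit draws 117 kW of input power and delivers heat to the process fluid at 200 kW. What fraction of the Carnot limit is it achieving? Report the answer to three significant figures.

0.252

COP_actual = Q̇_H/Ẇ = 200.0/117.0 = 1.709.
The reservoir spacing is ΔT = 355.4 − 303 = 52.40 K.
COP_Carnot = T_H/ΔT = 355.40/52.40 = 6.782.
η_II = COP_actual/COP_Carnot = 1.709/6.782 = 0.2520.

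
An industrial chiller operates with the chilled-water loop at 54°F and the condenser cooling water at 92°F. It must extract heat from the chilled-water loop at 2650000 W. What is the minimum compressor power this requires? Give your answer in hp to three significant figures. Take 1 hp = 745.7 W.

263 hp

In absolute terms T_C = 285.37 K and T_H = 306.48 K, so ΔT = 21.11 K.
COP_Carnot = T_C/ΔT = 285.37/21.11 = 13.52.
Ẇ_min = Q̇/COP_Carnot = 2650000/13.52 = 196000 W = 262.9 hp.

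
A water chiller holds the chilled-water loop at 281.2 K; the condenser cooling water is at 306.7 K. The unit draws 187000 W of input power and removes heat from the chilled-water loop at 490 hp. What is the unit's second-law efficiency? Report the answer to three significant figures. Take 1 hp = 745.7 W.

Converting, Q̇_C = 490.0 hp = 365400 W, so COP_actual = Q̇_C/Ẇ = 365400/187000 = 1.954.
The reservoir spacing is ΔT = 306.7 − 281.2 = 25.50 K.
COP_Carnot = T_C/ΔT = 281.20/25.50 = 11.03.
η_II = COP_actual/COP_Carnot = 1.954/11.03 = 0.1772.

0.177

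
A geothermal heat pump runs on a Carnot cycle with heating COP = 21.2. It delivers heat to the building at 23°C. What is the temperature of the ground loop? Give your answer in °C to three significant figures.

COP_HP = T_H/(T_H − T_C) gives T_H − T_C = T_H/COP.
With T_H = 296.15 K, T_C = 296.15 × (1 − 1/21.2) = 282.18 K.
Converting, 282.18 K = 9.03°C.

9.03 °C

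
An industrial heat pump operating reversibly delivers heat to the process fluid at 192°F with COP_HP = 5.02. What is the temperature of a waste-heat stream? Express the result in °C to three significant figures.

16.8 °C

COP_HP = T_H/(T_H − T_C) gives T_H − T_C = T_H/COP.
With T_H = 362.04 K, T_C = 362.04 × (1 − 1/5.02) = 289.92 K.
Converting, 289.92 K = 16.77°C.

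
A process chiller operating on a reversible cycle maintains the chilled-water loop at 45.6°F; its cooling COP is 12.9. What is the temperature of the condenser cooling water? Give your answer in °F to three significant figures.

COP_R = T_C/(T_H − T_C) gives T_H − T_C = T_C/COP.
With T_C = 280.71 K, T_H = 280.71 × (1 + 1/12.9) = 302.47 K.
Converting, 302.47 K = 84.77°F.

84.8 °F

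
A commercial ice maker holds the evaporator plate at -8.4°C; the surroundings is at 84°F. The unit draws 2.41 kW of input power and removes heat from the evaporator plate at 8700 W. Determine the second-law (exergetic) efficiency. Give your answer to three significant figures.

Converting, Q̇_C = 8700 W = 8.700 kW, so COP_actual = Q̇_C/Ẇ = 8.700/2.410 = 3.610.
In absolute terms T_C = 264.75 K and T_H = 302.04 K, so ΔT = 37.29 K.
COP_Carnot = T_C/ΔT = 264.75/37.29 = 7.100.
η_II = COP_actual/COP_Carnot = 3.610/7.100 = 0.5084.

0.508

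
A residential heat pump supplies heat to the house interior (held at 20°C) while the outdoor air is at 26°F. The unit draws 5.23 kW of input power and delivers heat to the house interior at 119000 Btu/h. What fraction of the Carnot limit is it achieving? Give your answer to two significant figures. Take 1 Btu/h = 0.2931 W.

Converting, Q̇_H = 119000 Btu/h = 34.88 kW, so COP_actual = Q̇_H/Ẇ = 34.88/5.230 = 6.669.
In absolute terms T_C = 269.82 K and T_H = 293.15 K, so ΔT = 23.33 K.
COP_Carnot = T_H/ΔT = 293.15/23.33 = 12.56.
η_II = COP_actual/COP_Carnot = 6.669/12.56 = 0.5308.

0.53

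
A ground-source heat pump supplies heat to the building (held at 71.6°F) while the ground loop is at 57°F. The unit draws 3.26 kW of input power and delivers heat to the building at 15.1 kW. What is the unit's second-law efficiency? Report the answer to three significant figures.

COP_actual = Q̇_H/Ẇ = 15.10/3.260 = 4.632.
In absolute terms T_C = 287.04 K and T_H = 295.15 K, so ΔT = 8.111 K.
COP_Carnot = T_H/ΔT = 295.15/8.111 = 36.39.
η_II = COP_actual/COP_Carnot = 4.632/36.39 = 0.1273.

0.127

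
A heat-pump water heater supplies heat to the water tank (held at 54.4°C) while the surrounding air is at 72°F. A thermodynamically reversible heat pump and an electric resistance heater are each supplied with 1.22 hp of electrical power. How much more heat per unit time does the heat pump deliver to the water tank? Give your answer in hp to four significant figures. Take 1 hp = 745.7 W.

11.20 hp

In absolute terms T_C = 295.37 K and T_H = 327.55 K, so ΔT = 32.18 K.
COP_Carnot = T_H/ΔT = 327.55/32.18 = 10.18.
The heat pump delivers Q̇_H = COP × Ẇ = 12.42 hp; the resistance heater delivers Ẇ = 1.220 hp.
Extra = (COP − 1)·Ẇ = 11.20 hp.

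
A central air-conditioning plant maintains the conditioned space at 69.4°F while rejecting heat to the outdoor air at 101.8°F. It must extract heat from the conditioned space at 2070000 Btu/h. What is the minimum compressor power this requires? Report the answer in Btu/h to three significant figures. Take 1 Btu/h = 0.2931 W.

In absolute terms T_C = 293.93 K and T_H = 311.93 K, so ΔT = 18.00 K.
COP_Carnot = T_C/ΔT = 293.93/18.00 = 16.33.
Ẇ_min = Q̇/COP_Carnot = 2070000/16.33 = 126800 Btu/h.

127000 Btu/h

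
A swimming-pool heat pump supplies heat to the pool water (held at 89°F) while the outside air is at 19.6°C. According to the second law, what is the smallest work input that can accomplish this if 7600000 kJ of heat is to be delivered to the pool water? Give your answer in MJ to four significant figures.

300.9 MJ

In absolute terms T_C = 292.75 K and T_H = 304.82 K, so ΔT = 12.07 K.
The reversible limit is COP_HP = T_H/ΔT = 25.26, so W_min = Q_H/COP = Q_H·ΔT/T_H.
W_min = 7600000 × 12.07/304.82 = 300900 kJ = 300.9 MJ.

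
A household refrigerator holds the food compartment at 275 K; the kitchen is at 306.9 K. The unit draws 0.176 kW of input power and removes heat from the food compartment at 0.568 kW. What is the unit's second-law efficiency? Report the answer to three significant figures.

COP_actual = Q̇_C/Ẇ = 0.5680/0.1760 = 3.227.
The reservoir spacing is ΔT = 306.9 − 275 = 31.90 K.
COP_Carnot = T_C/ΔT = 275.00/31.90 = 8.621.
η_II = COP_actual/COP_Carnot = 3.227/8.621 = 0.3744.

0.374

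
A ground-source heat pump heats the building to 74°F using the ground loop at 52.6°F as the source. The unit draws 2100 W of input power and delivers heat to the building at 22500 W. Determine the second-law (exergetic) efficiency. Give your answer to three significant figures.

COP_actual = Q̇_H/Ẇ = 22500/2100 = 10.71.
In absolute terms T_C = 284.59 K and T_H = 296.48 K, so ΔT = 11.89 K.
COP_Carnot = T_H/ΔT = 296.48/11.89 = 24.94.
η_II = COP_actual/COP_Carnot = 10.71/24.94 = 0.4296.

0.430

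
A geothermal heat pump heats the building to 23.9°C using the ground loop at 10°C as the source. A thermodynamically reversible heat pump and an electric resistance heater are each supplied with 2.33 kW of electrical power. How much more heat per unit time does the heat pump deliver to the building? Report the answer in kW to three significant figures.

In absolute terms T_C = 283.15 K and T_H = 297.05 K, so ΔT = 13.90 K.
COP_Carnot = T_H/ΔT = 297.05/13.90 = 21.37.
The heat pump delivers Q̇_H = COP × Ẇ = 49.79 kW; the resistance heater delivers Ẇ = 2.330 kW.
Extra = (COP − 1)·Ẇ = 47.46 kW.

47.5 kW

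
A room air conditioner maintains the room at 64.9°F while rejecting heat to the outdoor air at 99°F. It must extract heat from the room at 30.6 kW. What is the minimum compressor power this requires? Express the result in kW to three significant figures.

1.99 kW

In absolute terms T_C = 291.43 K and T_H = 310.37 K, so ΔT = 18.94 K.
COP_Carnot = T_C/ΔT = 291.43/18.94 = 15.38.
Ẇ_min = Q̇/COP_Carnot = 30.60/15.38 = 1.989 kW.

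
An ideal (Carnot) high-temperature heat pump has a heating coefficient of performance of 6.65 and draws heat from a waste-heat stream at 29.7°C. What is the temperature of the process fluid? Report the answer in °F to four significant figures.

COP_HP = T_H/(T_H − T_C) rearranges to T_H = COP·T_C/(COP − 1).
With T_C = 302.85 K, T_H = 6.65 × 302.85/5.650 = 356.45 K.
Converting, 356.45 K = 181.94°F.

181.9 °F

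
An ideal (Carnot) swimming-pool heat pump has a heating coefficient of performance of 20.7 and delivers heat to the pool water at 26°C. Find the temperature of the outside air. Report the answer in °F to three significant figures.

COP_HP = T_H/(T_H − T_C) gives T_H − T_C = T_H/COP.
With T_H = 299.15 K, T_C = 299.15 × (1 − 1/20.7) = 284.70 K.
Converting, 284.70 K = 52.79°F.

52.8 °F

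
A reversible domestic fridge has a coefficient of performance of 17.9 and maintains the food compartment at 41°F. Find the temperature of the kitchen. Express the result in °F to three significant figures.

69.0 °F

COP_R = T_C/(T_H − T_C) gives T_H − T_C = T_C/COP.
With T_C = 278.15 K, T_H = 278.15 × (1 + 1/17.9) = 293.69 K.
Converting, 293.69 K = 68.97°F.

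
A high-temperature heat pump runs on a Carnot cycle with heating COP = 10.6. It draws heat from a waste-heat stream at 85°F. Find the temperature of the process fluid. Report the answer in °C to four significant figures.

60.96 °C

COP_HP = T_H/(T_H − T_C) rearranges to T_H = COP·T_C/(COP − 1).
With T_C = 302.59 K, T_H = 10.6 × 302.59/9.600 = 334.11 K.
Converting, 334.11 K = 60.96°C.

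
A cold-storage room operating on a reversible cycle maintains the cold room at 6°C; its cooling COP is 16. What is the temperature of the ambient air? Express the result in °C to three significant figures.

23.4 °C

COP_R = T_C/(T_H − T_C) gives T_H − T_C = T_C/COP.
With T_C = 279.15 K, T_H = 279.15 × (1 + 1/16) = 296.60 K.
Converting, 296.60 K = 23.45°C.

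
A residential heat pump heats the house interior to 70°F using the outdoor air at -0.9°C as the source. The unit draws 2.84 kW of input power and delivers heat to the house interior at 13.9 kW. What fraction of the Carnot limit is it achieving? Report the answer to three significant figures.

0.366

COP_actual = Q̇_H/Ẇ = 13.90/2.840 = 4.894.
In absolute terms T_C = 272.25 K and T_H = 294.26 K, so ΔT = 22.01 K.
COP_Carnot = T_H/ΔT = 294.26/22.01 = 13.37.
η_II = COP_actual/COP_Carnot = 4.894/13.37 = 0.3661.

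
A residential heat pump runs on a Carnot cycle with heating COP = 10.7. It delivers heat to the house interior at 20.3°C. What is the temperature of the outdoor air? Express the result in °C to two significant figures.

-7.1 °C

COP_HP = T_H/(T_H − T_C) gives T_H − T_C = T_H/COP.
With T_H = 293.45 K, T_C = 293.45 × (1 − 1/10.7) = 266.02 K.
Converting, 266.02 K = -7.13°C.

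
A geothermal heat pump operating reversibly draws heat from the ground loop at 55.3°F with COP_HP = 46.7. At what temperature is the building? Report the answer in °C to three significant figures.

19.2 °C

COP_HP = T_H/(T_H − T_C) rearranges to T_H = COP·T_C/(COP − 1).
With T_C = 286.09 K, T_H = 46.7 × 286.09/45.70 = 292.35 K.
Converting, 292.35 K = 19.20°C.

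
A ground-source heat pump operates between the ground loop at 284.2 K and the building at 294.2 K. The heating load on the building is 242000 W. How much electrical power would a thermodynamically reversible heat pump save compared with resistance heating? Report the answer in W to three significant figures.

The reservoir spacing is ΔT = 294.2 − 284.2 = 10.00 K.
COP_Carnot = T_H/ΔT = 294.20/10.00 = 29.42.
Resistance heating needs Ẇ_res = Q̇_H = 242000 W; the reversible heat pump needs only Ẇ_hp = Q̇_H/COP = 8226 W.
Saving = 242000 − 8226 = 233800 W.

234000 W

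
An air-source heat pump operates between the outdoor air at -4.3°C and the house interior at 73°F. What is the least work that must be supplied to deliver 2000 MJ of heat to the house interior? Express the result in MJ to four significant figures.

183.0 MJ

In absolute terms T_C = 268.85 K and T_H = 295.93 K, so ΔT = 27.08 K.
The reversible limit is COP_HP = T_H/ΔT = 10.93, so W_min = Q_H/COP = Q_H·ΔT/T_H.
W_min = 2000 × 27.08/295.93 = 183.0 MJ.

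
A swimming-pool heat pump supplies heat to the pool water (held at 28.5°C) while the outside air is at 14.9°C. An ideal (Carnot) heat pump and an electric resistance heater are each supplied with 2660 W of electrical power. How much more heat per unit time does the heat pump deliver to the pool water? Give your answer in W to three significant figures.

56300 W

In absolute terms T_C = 288.05 K and T_H = 301.65 K, so ΔT = 13.60 K.
COP_Carnot = T_H/ΔT = 301.65/13.60 = 22.18.
The heat pump delivers Q̇_H = COP × Ẇ = 59000 W; the resistance heater delivers Ẇ = 2660 W.
Extra = (COP − 1)·Ẇ = 56340 W.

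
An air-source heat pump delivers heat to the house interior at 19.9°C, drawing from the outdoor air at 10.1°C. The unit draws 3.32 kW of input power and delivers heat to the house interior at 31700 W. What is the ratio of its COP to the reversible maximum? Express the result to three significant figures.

Converting, Q̇_H = 31700 W = 31.70 kW, so COP_actual = Q̇_H/Ẇ = 31.70/3.320 = 9.548.
In absolute terms T_C = 283.25 K and T_H = 293.05 K, so ΔT = 9.800 K.
COP_Carnot = T_H/ΔT = 293.05/9.800 = 29.90.
η_II = COP_actual/COP_Carnot = 9.548/29.90 = 0.3193.

0.319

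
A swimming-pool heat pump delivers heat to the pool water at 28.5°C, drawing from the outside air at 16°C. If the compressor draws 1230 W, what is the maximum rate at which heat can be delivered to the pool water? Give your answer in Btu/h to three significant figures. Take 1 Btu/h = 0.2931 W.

In absolute terms T_C = 289.15 K and T_H = 301.65 K, so ΔT = 12.50 K.
COP_Carnot = T_H/ΔT = 301.65/12.50 = 24.13.
Q̇_max = COP_Carnot × Ẇ = 24.13 × 1230 W = 29680 W = 101300 Btu/h.

101000 Btu/h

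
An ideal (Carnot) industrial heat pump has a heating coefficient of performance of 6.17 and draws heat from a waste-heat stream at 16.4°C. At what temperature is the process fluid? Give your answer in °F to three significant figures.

162 °F

COP_HP = T_H/(T_H − T_C) rearranges to T_H = COP·T_C/(COP − 1).
With T_C = 289.55 K, T_H = 6.17 × 289.55/5.170 = 345.56 K.
Converting, 345.56 K = 162.33°F.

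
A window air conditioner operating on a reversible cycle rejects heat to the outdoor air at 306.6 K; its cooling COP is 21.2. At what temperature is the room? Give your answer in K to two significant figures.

For a Carnot refrigerator COP_R = T_C/(T_H − T_C), so T_C = COP·T_H/(1 + COP).
With T_H = 306.60 K, T_C = 21.2 × 306.60/22.20 = 292.79 K.

290 K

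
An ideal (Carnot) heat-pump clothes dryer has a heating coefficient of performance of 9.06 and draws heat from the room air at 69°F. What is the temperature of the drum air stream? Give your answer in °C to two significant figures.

COP_HP = T_H/(T_H − T_C) rearranges to T_H = COP·T_C/(COP − 1).
With T_C = 293.71 K, T_H = 9.06 × 293.71/8.060 = 330.15 K.
Converting, 330.15 K = 57.00°C.

57 °C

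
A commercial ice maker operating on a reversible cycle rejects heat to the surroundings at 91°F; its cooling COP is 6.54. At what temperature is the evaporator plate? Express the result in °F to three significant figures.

For a Carnot refrigerator COP_R = T_C/(T_H − T_C), so T_C = COP·T_H/(1 + COP).
With T_H = 305.93 K, T_C = 6.54 × 305.93/7.540 = 265.35 K.
Converting, 265.35 K = 17.97°F.

18.0 °F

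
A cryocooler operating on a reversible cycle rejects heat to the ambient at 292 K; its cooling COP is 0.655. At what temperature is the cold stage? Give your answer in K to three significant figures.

For a Carnot refrigerator COP_R = T_C/(T_H − T_C), so T_C = COP·T_H/(1 + COP).
With T_H = 292.00 K, T_C = 0.655 × 292.00/1.655 = 115.56 K.

116 K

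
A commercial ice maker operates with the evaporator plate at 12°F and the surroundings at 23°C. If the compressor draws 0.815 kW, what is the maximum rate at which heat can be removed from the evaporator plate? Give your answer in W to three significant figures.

6260 W

In absolute terms T_C = 262.04 K and T_H = 296.15 K, so ΔT = 34.11 K.
COP_Carnot = T_C/ΔT = 262.04/34.11 = 7.682.
Q̇_max = COP_Carnot × Ẇ = 7.682 × 0.8150 kW = 6.261 kW = 6261 W.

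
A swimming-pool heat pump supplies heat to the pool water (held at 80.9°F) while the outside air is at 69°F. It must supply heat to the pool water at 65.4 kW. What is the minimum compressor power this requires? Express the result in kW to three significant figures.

In absolute terms T_C = 293.71 K and T_H = 300.32 K, so ΔT = 6.611 K.
COP_Carnot = T_H/ΔT = 300.32/6.611 = 45.43.
Ẇ_min = Q̇/COP_Carnot = 65.40/45.43 = 1.440 kW.

1.44 kW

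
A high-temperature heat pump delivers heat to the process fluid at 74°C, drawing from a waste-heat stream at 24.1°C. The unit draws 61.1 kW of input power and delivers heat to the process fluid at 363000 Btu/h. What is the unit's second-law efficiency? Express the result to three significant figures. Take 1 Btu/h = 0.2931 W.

0.250

Converting, Q̇_H = 363000 Btu/h = 106.4 kW, so COP_actual = Q̇_H/Ẇ = 106.4/61.10 = 1.741.
In absolute terms T_C = 297.25 K and T_H = 347.15 K, so ΔT = 49.90 K.
COP_Carnot = T_H/ΔT = 347.15/49.90 = 6.957.
η_II = COP_actual/COP_Carnot = 1.741/6.957 = 0.2503.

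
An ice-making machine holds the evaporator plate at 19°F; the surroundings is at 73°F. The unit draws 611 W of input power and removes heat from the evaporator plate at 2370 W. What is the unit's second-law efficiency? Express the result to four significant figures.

COP_actual = Q̇_C/Ẇ = 2370/611.0 = 3.879.
In absolute terms T_C = 265.93 K and T_H = 295.93 K, so ΔT = 30.00 K.
COP_Carnot = T_C/ΔT = 265.93/30.00 = 8.864.
η_II = COP_actual/COP_Carnot = 3.879/8.864 = 0.4376.

0.4376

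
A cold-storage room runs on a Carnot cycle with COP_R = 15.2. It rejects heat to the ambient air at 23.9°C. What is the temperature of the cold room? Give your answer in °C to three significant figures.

For a Carnot refrigerator COP_R = T_C/(T_H − T_C), so T_C = COP·T_H/(1 + COP).
With T_H = 297.05 K, T_C = 15.2 × 297.05/16.20 = 278.71 K.
Converting, 278.71 K = 5.56°C.

5.56 °C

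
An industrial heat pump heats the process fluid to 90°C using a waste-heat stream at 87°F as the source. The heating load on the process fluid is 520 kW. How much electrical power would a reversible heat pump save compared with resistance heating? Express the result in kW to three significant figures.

In absolute terms T_C = 303.71 K and T_H = 363.15 K, so ΔT = 59.44 K.
COP_Carnot = T_H/ΔT = 363.15/59.44 = 6.109.
Resistance heating needs Ẇ_res = Q̇_H = 520.0 kW; the reversible heat pump needs only Ẇ_hp = Q̇_H/COP = 85.12 kW.
Saving = 520.0 − 85.12 = 434.9 kW.

435 kW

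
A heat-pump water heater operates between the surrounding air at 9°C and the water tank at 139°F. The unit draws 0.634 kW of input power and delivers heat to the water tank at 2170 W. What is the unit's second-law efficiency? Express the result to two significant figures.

0.52

Converting, Q̇_H = 2170 W = 2.170 kW, so COP_actual = Q̇_H/Ẇ = 2.170/0.6340 = 3.423.
In absolute terms T_C = 282.15 K and T_H = 332.59 K, so ΔT = 50.44 K.
COP_Carnot = T_H/ΔT = 332.59/50.44 = 6.593.
η_II = COP_actual/COP_Carnot = 3.423/6.593 = 0.5191.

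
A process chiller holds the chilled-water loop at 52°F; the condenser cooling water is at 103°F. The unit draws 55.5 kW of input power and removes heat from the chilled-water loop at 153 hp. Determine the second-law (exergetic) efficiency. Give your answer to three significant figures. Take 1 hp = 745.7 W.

0.205

Converting, Q̇_C = 153.0 hp = 114.1 kW, so COP_actual = Q̇_C/Ẇ = 114.1/55.50 = 2.056.
In absolute terms T_C = 284.26 K and T_H = 312.59 K, so ΔT = 28.33 K.
COP_Carnot = T_C/ΔT = 284.26/28.33 = 10.03.
η_II = COP_actual/COP_Carnot = 2.056/10.03 = 0.2049.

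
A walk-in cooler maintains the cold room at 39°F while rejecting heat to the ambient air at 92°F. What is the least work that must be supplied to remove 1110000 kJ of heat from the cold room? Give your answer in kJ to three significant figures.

In absolute terms T_C = 277.04 K and T_H = 306.48 K, so ΔT = 29.44 K.
The reversible limit is COP_R = T_C/ΔT = 9.409, so W_min = Q_C/COP = Q_C·ΔT/T_C.
W_min = 1110000 × 29.44/277.04 = 118000 kJ.

118000 kJ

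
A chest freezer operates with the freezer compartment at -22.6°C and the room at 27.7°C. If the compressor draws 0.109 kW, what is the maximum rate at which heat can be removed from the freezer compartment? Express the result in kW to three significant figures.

0.543 kW

In absolute terms T_C = 250.55 K and T_H = 300.85 K, so ΔT = 50.30 K.
COP_Carnot = T_C/ΔT = 250.55/50.30 = 4.981.
Q̇_max = COP_Carnot × Ẇ = 4.981 × 0.1090 kW = 0.5429 kW.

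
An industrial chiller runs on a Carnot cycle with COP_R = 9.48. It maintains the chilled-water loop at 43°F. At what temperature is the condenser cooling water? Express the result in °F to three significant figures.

96.0 °F

COP_R = T_C/(T_H − T_C) gives T_H − T_C = T_C/COP.
With T_C = 279.26 K, T_H = 279.26 × (1 + 1/9.48) = 308.72 K.
Converting, 308.72 K = 96.02°F.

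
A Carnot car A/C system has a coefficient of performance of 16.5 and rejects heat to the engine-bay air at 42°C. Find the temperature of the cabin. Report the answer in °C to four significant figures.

23.99 °C

For a Carnot refrigerator COP_R = T_C/(T_H − T_C), so T_C = COP·T_H/(1 + COP).
With T_H = 315.15 K, T_C = 16.5 × 315.15/17.50 = 297.14 K.
Converting, 297.14 K = 23.99°C.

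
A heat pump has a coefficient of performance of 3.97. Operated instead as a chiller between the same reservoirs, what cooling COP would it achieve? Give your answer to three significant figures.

2.97

Since Q_H = Q_C + W for any cycle, COP_R = Q_C/W = Q_H/W − 1.
COP_R = 3.97 − 1 = 2.97.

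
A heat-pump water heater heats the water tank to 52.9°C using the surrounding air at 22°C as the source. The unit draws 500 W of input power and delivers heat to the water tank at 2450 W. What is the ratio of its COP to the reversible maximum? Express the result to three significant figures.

0.464

COP_actual = Q̇_H/Ẇ = 2450/500.0 = 4.900.
In absolute terms T_C = 295.15 K and T_H = 326.05 K, so ΔT = 30.90 K.
COP_Carnot = T_H/ΔT = 326.05/30.90 = 10.55.
η_II = COP_actual/COP_Carnot = 4.900/10.55 = 0.4644.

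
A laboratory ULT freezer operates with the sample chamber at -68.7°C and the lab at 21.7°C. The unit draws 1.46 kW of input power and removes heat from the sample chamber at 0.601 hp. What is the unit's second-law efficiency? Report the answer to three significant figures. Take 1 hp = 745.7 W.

0.136

Converting, Q̇_C = 0.6010 hp = 0.4482 kW, so COP_actual = Q̇_C/Ẇ = 0.4482/1.460 = 0.3070.
In absolute terms T_C = 204.45 K and T_H = 294.85 K, so ΔT = 90.40 K.
COP_Carnot = T_C/ΔT = 204.45/90.40 = 2.262.
η_II = COP_actual/COP_Carnot = 0.3070/2.262 = 0.1357.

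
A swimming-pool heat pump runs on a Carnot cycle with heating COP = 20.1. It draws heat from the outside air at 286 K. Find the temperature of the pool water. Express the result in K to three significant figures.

301 K

COP_HP = T_H/(T_H − T_C) rearranges to T_H = COP·T_C/(COP − 1).
With T_C = 286.00 K, T_H = 20.1 × 286.00/19.10 = 300.97 K.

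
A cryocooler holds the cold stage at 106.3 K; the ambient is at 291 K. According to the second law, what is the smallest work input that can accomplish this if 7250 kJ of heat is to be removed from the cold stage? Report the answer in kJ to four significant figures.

12600 kJ

The reservoir spacing is ΔT = 291 − 106.3 = 184.7 K.
The reversible limit is COP_R = T_C/ΔT = 0.5755, so W_min = Q_C/COP = Q_C·ΔT/T_C.
W_min = 7250 × 184.7/106.30 = 12600 kJ.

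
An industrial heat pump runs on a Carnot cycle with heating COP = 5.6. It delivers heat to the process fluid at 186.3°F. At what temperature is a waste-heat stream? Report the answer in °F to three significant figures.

COP_HP = T_H/(T_H − T_C) gives T_H − T_C = T_H/COP.
With T_H = 358.87 K, T_C = 358.87 × (1 − 1/5.6) = 294.79 K.
Converting, 294.79 K = 70.95°F.

70.9 °F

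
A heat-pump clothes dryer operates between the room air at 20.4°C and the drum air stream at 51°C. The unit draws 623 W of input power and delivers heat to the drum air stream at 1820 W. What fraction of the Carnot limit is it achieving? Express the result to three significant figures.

COP_actual = Q̇_H/Ẇ = 1820/623.0 = 2.921.
In absolute terms T_C = 293.55 K and T_H = 324.15 K, so ΔT = 30.60 K.
COP_Carnot = T_H/ΔT = 324.15/30.60 = 10.59.
η_II = COP_actual/COP_Carnot = 2.921/10.59 = 0.2758.

0.276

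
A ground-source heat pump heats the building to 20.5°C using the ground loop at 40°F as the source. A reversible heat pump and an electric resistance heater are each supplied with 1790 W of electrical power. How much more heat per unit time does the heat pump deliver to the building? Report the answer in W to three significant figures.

In absolute terms T_C = 277.59 K and T_H = 293.65 K, so ΔT = 16.06 K.
COP_Carnot = T_H/ΔT = 293.65/16.06 = 18.29.
The heat pump delivers Q̇_H = COP × Ẇ = 32740 W; the resistance heater delivers Ẇ = 1790 W.
Extra = (COP − 1)·Ẇ = 30950 W.

30900 W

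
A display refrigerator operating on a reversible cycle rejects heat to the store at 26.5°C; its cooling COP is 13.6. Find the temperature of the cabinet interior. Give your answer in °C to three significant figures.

For a Carnot refrigerator COP_R = T_C/(T_H − T_C), so T_C = COP·T_H/(1 + COP).
With T_H = 299.65 K, T_C = 13.6 × 299.65/14.60 = 279.13 K.
Converting, 279.13 K = 5.98°C.

5.98 °C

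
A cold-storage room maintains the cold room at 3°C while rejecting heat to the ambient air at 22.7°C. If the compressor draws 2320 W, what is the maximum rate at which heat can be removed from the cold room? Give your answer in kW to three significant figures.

In absolute terms T_C = 276.15 K and T_H = 295.85 K, so ΔT = 19.70 K.
COP_Carnot = T_C/ΔT = 276.15/19.70 = 14.02.
Q̇_max = COP_Carnot × Ẇ = 14.02 × 2320 W = 32520 W = 32.52 kW.

32.5 kW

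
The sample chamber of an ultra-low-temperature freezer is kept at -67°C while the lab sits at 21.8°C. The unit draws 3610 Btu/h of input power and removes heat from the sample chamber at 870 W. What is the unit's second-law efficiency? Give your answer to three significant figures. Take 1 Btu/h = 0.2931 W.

Converting, Q̇_C = 870.0 W = 2968 Btu/h, so COP_actual = Q̇_C/Ẇ = 2968/3610 = 0.8222.
In absolute terms T_C = 206.15 K and T_H = 294.95 K, so ΔT = 88.80 K.
COP_Carnot = T_C/ΔT = 206.15/88.80 = 2.322.
η_II = COP_actual/COP_Carnot = 0.8222/2.322 = 0.3542.

0.354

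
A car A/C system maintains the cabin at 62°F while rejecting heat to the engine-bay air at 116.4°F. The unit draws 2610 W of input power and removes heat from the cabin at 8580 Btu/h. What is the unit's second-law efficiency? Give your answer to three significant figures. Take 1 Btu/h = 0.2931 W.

Converting, Q̇_C = 8580 Btu/h = 2515 W, so COP_actual = Q̇_C/Ẇ = 2515/2610 = 0.9635.
In absolute terms T_C = 289.82 K and T_H = 320.04 K, so ΔT = 30.22 K.
COP_Carnot = T_C/ΔT = 289.82/30.22 = 9.590.
η_II = COP_actual/COP_Carnot = 0.9635/9.590 = 0.1005.

0.100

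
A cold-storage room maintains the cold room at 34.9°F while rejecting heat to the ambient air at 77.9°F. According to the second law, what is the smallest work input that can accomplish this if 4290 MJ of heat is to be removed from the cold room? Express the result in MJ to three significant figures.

In absolute terms T_C = 274.76 K and T_H = 298.65 K, so ΔT = 23.89 K.
The reversible limit is COP_R = T_C/ΔT = 11.50, so W_min = Q_C/COP = Q_C·ΔT/T_C.
W_min = 4290 × 23.89/274.76 = 373.0 MJ.

373 MJ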